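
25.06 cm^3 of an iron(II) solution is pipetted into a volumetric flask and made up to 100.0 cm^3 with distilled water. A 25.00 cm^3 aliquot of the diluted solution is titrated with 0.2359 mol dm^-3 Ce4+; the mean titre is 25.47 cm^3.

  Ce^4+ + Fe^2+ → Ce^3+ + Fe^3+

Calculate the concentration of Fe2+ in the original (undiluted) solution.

n(Ce4+) = 0.02547 × 0.2359 = 6.008 × 10^-3 mol
n(Fe2+) in the aliquot = 6.008 × 10^-3 mol (1:1 ratio)
[Fe2+]_dilute = 6.008 × 10^-3 / 0.02500 = 0.2403 mol/L
Dilution factor = 100.0 / 25.06 = 3.990
[Fe2+]_stock = 0.2403 × 3.990 = 0.9590 mol/L

0.9590 mol/L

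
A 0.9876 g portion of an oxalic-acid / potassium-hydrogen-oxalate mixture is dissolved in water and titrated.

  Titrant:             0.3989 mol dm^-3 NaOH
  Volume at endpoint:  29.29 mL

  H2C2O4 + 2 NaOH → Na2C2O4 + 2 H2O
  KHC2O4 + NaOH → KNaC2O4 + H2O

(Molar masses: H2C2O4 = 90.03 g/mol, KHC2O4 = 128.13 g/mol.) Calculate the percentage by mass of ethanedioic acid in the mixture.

n(NaOH) = 0.02929 × 0.3989 = 0.01168 mol
Let x = n(H2C2O4), y = n(KHC2O4).
Titrant: 2x + 1y = 0.01168;  mass: 90.03x + 128.13y = 0.9876
Solving, x = 3.065 × 10^-3 mol, y = 5.554 × 10^-3 mol
mass of H2C2O4 = 3.065 × 10^-3 × 90.03 = 0.2759 g
% H2C2O4 = 0.2759 / 0.9876 × 100 = 27.94 %

27.94 %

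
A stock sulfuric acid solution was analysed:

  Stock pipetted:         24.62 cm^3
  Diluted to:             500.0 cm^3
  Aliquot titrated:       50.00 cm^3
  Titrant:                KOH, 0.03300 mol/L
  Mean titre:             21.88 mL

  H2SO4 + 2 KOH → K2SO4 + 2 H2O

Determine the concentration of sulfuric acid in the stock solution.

n(KOH) = 0.02188 × 0.03300 = 7.220 × 10^-4 mol
From the 1:2 ratio, n(H2SO4) in the aliquot = 1/2 × 7.220 × 10^-4 = 3.610 × 10^-4 mol
[H2SO4]_dilute = 3.610 × 10^-4 / 0.05000 = 0.007220 mol/L
Dilution factor = 500.0 / 24.62 = 20.31
[H2SO4]_stock = 0.007220 × 20.31 = 0.1466 mol/L

0.1466 mol/L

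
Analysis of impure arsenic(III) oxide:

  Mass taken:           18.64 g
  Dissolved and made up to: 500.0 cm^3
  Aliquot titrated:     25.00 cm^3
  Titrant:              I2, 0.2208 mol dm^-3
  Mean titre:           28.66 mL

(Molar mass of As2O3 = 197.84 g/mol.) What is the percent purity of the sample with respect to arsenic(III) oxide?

67.17 %

As2O3 + 2 I2 + 2 H2O → As2O5 + 4 HI
n(I2) per titration = 0.02866 × 0.2208 = 6.328 × 10^-3 mol
From the 1:2 ratio, n(As2O3) in each aliquot = 1/2 × 6.328 × 10^-3 = 3.164 × 10^-3 mol
n(As2O3) in the whole flask = 3.164 × 10^-3 × 500.0/25.00 = 0.06328 mol
mass of As2O3 = 0.06328 × 197.84 = 12.52 g
% As2O3 = 12.52 / 18.64 × 100 = 67.17 %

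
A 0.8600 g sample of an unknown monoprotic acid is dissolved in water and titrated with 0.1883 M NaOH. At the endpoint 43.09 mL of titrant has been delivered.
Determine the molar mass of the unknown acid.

106.0 g/mol

n(NaOH) = 0.04309 L × 0.1883 mol/L = 8.114 × 10^-3 mol
n(HA) = 8.114 × 10^-3 mol (1:1 ratio)
M = m / n = 0.8600 g / 8.114 × 10^-3 mol = 106.0 g/mol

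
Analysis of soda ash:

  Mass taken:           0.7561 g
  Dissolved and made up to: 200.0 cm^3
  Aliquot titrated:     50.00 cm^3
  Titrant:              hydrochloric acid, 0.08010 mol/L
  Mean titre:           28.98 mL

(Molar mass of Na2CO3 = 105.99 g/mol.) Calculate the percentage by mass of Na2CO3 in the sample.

65.08 %

Na2CO3 + 2 HCl → 2 NaCl + H2O + CO2
n(HCl) per titration = 0.02898 × 0.08010 = 2.321 × 10^-3 mol
From the 1:2 ratio, n(Na2CO3) in each aliquot = 1/2 × 2.321 × 10^-3 = 1.161 × 10^-3 mol
n(Na2CO3) in the whole flask = 1.161 × 10^-3 × 200.0/50.00 = 4.643 × 10^-3 mol
mass of Na2CO3 = 4.643 × 10^-3 × 105.99 = 0.4921 g
% Na2CO3 = 0.4921 / 0.7561 × 100 = 65.08 %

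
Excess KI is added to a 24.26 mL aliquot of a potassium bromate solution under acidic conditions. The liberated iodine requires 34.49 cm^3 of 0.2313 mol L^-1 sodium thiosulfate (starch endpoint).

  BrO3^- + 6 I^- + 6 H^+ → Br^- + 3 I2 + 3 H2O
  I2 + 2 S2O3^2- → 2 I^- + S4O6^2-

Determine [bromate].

0.05481 mol/L

n(S2O3^2-) = 0.03449 × 0.2313 = 7.978 × 10^-3 mol
n(I2) = n(S2O3^2-)/2 = 3.989 × 10^-3 mol
From the 1:3 ratio, n(BrO3^-) in the aliquot = 1/3 × 3.989 × 10^-3 = 1.330 × 10^-3 mol
[BrO3^-] = 1.330 × 10^-3 / 0.02426 = 0.05481 mol/L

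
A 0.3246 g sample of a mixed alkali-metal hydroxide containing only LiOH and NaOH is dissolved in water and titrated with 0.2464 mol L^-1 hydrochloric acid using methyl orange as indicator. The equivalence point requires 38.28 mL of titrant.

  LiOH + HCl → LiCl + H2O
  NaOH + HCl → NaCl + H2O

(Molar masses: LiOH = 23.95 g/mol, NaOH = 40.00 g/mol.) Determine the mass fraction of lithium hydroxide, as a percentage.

n(HCl) = 0.03828 × 0.2464 = 9.432 × 10^-3 mol
Let x = n(LiOH), y = n(NaOH).
Titrant: 1x + 1y = 9.432 × 10^-3;  mass: 23.95x + 40.00y = 0.3246
Solving, x = 3.283 × 10^-3 mol, y = 6.149 × 10^-3 mol
mass of LiOH = 3.283 × 10^-3 × 23.95 = 0.07862 g
% LiOH = 0.07862 / 0.3246 × 100 = 24.22 %

24.22 %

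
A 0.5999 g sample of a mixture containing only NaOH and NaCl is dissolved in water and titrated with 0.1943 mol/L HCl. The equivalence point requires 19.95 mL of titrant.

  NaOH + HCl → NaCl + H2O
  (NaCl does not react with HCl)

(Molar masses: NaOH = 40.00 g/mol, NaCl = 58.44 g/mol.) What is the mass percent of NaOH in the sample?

n(HCl) = 0.01995 × 0.1943 = 3.876 × 10^-3 mol
Let x = n(NaOH), y = n(NaCl).
Titrant: 1x = 3.876 × 10^-3;  mass: 40.00x + 58.44y = 0.5999
Solving, x = 3.876 × 10^-3 mol, y = 7.612 × 10^-3 mol
mass of NaOH = 3.876 × 10^-3 × 40.00 = 0.1551 g
% NaOH = 0.1551 / 0.5999 × 100 = 25.85 %

25.85 %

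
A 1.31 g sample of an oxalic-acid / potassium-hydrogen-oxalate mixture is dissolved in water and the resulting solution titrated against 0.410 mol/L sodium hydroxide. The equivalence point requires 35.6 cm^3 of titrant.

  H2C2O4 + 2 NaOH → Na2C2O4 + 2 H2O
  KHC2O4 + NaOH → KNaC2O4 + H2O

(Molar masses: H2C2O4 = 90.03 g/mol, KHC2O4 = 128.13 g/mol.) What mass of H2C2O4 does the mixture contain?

0.303 g

n(NaOH) = 0.0356 × 0.410 = 0.0146 mol
Let x = n(H2C2O4), y = n(KHC2O4).
Titrant: 2x + 1y = 0.0146;  mass: 90.03x + 128.13y = 1.31
Solving, x = 3.37 × 10^-3 mol, y = 7.86 × 10^-3 mol
mass of H2C2O4 = 3.37 × 10^-3 × 90.03 = 0.303 g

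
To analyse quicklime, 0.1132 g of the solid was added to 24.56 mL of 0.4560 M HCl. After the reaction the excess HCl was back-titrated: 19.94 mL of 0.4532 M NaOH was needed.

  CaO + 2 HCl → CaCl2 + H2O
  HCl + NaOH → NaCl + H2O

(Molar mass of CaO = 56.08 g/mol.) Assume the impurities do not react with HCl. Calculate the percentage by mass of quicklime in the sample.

n(HCl) added = 0.02456 × 0.4560 = 0.01120 mol
n(NaOH) used in back-titration = 0.01994 × 0.4532 = 9.037 × 10^-3 mol
n(HCl) left over = 9.037 × 10^-3 mol (1:1 ratio)
n(HCl) consumed by analyte = 0.01120 − 9.037 × 10^-3 = 2.163 × 10^-3 mol
From the 1:2 ratio, n(CaO) = 1/2 × 2.163 × 10^-3 = 1.081 × 10^-3 mol
mass of CaO = 1.081 × 10^-3 × 56.08 = 0.06064 g
% CaO = 0.06064 / 0.1132 × 100 = 53.57 %

53.57 %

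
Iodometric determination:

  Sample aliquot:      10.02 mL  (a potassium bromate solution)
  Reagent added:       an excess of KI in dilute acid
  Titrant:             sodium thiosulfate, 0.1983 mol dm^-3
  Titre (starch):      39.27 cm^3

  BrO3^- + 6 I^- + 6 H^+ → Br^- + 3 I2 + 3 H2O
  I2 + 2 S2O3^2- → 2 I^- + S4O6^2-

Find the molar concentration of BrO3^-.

n(S2O3^2-) = 0.03927 × 0.1983 = 7.787 × 10^-3 mol
n(I2) = n(S2O3^2-)/2 = 3.894 × 10^-3 mol
From the 1:3 ratio, n(BrO3^-) in the aliquot = 1/3 × 3.894 × 10^-3 = 1.298 × 10^-3 mol
[BrO3^-] = 1.298 × 10^-3 / 0.01002 = 0.1295 mol/L

0.1295 mol/L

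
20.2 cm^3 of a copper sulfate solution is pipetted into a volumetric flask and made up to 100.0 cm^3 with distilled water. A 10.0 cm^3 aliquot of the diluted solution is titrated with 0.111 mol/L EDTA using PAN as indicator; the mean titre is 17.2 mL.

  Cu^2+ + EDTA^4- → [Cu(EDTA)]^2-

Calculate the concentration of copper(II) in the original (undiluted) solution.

n(EDTA) = 0.0172 × 0.111 = 1.91 × 10^-3 mol
n(Cu2+) in the aliquot = 1.91 × 10^-3 mol (1:1 ratio)
[Cu2+]_dilute = 1.91 × 10^-3 / 0.0100 = 0.191 mol/L
Dilution factor = 100.0 / 20.2 = 4.950
[Cu2+]_stock = 0.191 × 4.950 = 0.945 mol/L

0.945 mol/L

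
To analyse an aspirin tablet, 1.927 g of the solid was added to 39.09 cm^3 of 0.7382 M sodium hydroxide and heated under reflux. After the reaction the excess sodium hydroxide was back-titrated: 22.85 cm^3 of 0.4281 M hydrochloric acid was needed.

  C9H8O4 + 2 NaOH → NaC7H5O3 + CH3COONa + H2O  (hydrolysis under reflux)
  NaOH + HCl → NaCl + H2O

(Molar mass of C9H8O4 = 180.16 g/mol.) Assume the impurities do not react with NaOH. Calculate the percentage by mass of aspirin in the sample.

n(NaOH) added = 0.03909 × 0.7382 = 0.02886 mol
n(HCl) used in back-titration = 0.02285 × 0.4281 = 9.782 × 10^-3 mol
n(NaOH) left over = 9.782 × 10^-3 mol (1:1 ratio)
n(NaOH) consumed by analyte = 0.02886 − 9.782 × 10^-3 = 0.01907 mol
From the 1:2 ratio, n(C9H8O4) = 1/2 × 0.01907 = 9.537 × 10^-3 mol
mass of C9H8O4 = 9.537 × 10^-3 × 180.16 = 1.718 g
% C9H8O4 = 1.718 / 1.927 × 100 = 89.16 %

89.16 %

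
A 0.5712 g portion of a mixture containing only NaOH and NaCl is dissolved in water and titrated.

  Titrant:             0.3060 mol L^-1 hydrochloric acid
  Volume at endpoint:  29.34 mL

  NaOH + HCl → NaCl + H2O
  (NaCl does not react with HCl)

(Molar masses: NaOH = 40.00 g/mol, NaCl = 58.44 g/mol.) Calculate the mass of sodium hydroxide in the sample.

0.3591 g

n(HCl) = 0.02934 × 0.3060 = 8.978 × 10^-3 mol
Let x = n(NaOH), y = n(NaCl).
Titrant: 1x = 8.978 × 10^-3;  mass: 40.00x + 58.44y = 0.5712
Solving, x = 8.978 × 10^-3 mol, y = 3.629 × 10^-3 mol
mass of NaOH = 8.978 × 10^-3 × 40.00 = 0.3591 g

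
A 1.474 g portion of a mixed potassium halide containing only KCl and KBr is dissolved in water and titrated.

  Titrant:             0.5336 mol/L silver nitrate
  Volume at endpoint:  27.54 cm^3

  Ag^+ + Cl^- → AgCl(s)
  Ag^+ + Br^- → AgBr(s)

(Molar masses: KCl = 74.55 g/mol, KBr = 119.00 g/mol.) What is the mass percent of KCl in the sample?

31.26 %

n(AgNO3) = 0.02754 × 0.5336 = 0.01470 mol
Let x = n(KCl), y = n(KBr).
Titrant: 1x + 1y = 0.01470;  mass: 74.55x + 119.00y = 1.474
Solving, x = 6.181 × 10^-3 mol, y = 8.514 × 10^-3 mol
mass of KCl = 6.181 × 10^-3 × 74.55 = 0.4608 g
% KCl = 0.4608 / 1.474 × 100 = 31.26 %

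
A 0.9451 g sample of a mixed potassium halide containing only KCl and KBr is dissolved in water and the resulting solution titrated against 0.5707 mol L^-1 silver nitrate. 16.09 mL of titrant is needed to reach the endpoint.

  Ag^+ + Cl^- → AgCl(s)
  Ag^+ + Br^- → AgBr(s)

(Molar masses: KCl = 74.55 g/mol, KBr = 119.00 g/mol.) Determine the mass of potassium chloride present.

0.2476 g

n(AgNO3) = 0.01609 × 0.5707 = 9.183 × 10^-3 mol
Let x = n(KCl), y = n(KBr).
Titrant: 1x + 1y = 9.183 × 10^-3;  mass: 74.55x + 119.00y = 0.9451
Solving, x = 3.321 × 10^-3 mol, y = 5.861 × 10^-3 mol
mass of KCl = 3.321 × 10^-3 × 74.55 = 0.2476 g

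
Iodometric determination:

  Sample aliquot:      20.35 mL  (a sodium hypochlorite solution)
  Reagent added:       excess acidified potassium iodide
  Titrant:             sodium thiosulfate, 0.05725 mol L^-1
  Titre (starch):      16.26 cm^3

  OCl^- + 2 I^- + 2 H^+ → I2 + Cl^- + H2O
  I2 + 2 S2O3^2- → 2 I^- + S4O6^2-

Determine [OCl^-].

n(S2O3^2-) = 0.01626 × 0.05725 = 9.309 × 10^-4 mol
n(I2) = n(S2O3^2-)/2 = 4.654 × 10^-4 mol
n(OCl^-) in the aliquot = 4.654 × 10^-4 mol (1:1 ratio)
[OCl^-] = 4.654 × 10^-4 / 0.02035 = 0.02287 mol/L

0.02287 mol/L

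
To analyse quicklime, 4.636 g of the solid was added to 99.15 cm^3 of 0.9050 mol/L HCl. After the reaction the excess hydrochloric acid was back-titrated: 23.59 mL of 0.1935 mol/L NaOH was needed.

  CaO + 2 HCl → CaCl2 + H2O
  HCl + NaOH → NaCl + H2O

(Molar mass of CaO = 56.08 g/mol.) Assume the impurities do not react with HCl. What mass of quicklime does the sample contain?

2.388 g

n(HCl) added = 0.09915 × 0.9050 = 0.08973 mol
n(NaOH) used in back-titration = 0.02359 × 0.1935 = 4.565 × 10^-3 mol
n(HCl) left over = 4.565 × 10^-3 mol (1:1 ratio)
n(HCl) consumed by analyte = 0.08973 − 4.565 × 10^-3 = 0.08517 mol
From the 1:2 ratio, n(CaO) = 1/2 × 0.08517 = 0.04258 mol
mass of CaO = 0.04258 × 56.08 = 2.388 g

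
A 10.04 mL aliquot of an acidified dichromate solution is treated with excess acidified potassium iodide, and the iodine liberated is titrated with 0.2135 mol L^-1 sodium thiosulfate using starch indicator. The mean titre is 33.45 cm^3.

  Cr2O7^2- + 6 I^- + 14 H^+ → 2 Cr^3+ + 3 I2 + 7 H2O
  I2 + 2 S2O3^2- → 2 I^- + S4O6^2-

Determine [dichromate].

0.1186 mol/L

n(S2O3^2-) = 0.03345 × 0.2135 = 7.142 × 10^-3 mol
n(I2) = n(S2O3^2-)/2 = 3.571 × 10^-3 mol
From the 1:3 ratio, n(Cr2O7^2-) in the aliquot = 1/3 × 3.571 × 10^-3 = 1.190 × 10^-3 mol
[Cr2O7^2-] = 1.190 × 10^-3 / 0.01004 = 0.1186 mol/L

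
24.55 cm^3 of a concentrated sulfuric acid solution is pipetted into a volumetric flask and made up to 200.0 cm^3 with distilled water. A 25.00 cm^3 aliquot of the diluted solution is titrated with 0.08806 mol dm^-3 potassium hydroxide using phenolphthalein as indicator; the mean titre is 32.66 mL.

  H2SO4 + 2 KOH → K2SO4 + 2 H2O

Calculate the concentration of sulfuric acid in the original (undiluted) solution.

0.4686 mol/L

n(KOH) = 0.03266 × 0.08806 = 2.876 × 10^-3 mol
From the 1:2 ratio, n(H2SO4) in the aliquot = 1/2 × 2.876 × 10^-3 = 1.438 × 10^-3 mol
[H2SO4]_dilute = 1.438 × 10^-3 / 0.02500 = 0.05752 mol/L
Dilution factor = 200.0 / 24.55 = 8.147
[H2SO4]_stock = 0.05752 × 8.147 = 0.4686 mol/L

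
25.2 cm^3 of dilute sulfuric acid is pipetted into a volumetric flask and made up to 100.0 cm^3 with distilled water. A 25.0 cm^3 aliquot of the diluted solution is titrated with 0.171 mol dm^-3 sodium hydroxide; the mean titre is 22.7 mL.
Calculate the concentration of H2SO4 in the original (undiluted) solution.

0.308 mol/L

H2SO4 + 2 NaOH → Na2SO4 + 2 H2O
n(NaOH) = 0.0227 × 0.171 = 3.88 × 10^-3 mol
From the 1:2 ratio, n(H2SO4) in the aliquot = 1/2 × 3.88 × 10^-3 = 1.94 × 10^-3 mol
[H2SO4]_dilute = 1.94 × 10^-3 / 0.0250 = 0.0776 mol/L
Dilution factor = 100.0 / 25.2 = 3.968
[H2SO4]_stock = 0.0776 × 3.968 = 0.308 mol/L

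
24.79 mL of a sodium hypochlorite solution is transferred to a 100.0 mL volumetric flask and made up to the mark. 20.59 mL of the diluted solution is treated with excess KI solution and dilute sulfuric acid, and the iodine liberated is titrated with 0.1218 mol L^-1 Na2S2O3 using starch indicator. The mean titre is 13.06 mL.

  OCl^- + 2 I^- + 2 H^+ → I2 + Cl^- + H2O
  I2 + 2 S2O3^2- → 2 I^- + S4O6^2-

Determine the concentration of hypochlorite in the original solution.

0.1558 mol/L

n(S2O3^2-) = 0.01306 × 0.1218 = 1.591 × 10^-3 mol
n(I2) = n(S2O3^2-)/2 = 7.954 × 10^-4 mol
n(OCl^-) in the aliquot = 7.954 × 10^-4 mol (1:1 ratio)
[OCl^-]_dilute = 7.954 × 10^-4 / 0.02059 = 0.03863 mol/L
[OCl^-]_original = 0.03863 × 100.0/24.79 = 0.1558 mol/L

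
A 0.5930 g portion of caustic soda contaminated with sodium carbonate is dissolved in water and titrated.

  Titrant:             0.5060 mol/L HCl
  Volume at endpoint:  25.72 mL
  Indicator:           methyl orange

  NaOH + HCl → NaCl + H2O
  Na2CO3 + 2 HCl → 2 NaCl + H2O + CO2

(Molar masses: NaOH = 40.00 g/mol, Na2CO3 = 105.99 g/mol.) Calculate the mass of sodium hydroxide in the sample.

0.2976 g

n(HCl) = 0.02572 × 0.5060 = 0.01301 mol
Let x = n(NaOH), y = n(Na2CO3).
Titrant: 1x + 2y = 0.01301;  mass: 40.00x + 105.99y = 0.5930
Solving, x = 7.441 × 10^-3 mol, y = 2.787 × 10^-3 mol
mass of NaOH = 7.441 × 10^-3 × 40.00 = 0.2976 g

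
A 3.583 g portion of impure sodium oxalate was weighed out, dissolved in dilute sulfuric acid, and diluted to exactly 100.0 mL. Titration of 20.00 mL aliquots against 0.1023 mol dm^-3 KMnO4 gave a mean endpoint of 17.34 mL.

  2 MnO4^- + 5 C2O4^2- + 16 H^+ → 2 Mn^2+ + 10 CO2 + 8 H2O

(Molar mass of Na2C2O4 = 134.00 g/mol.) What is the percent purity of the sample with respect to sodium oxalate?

n(KMnO4) per titration = 0.01734 × 0.1023 = 1.774 × 10^-3 mol
From the 5:2 ratio, n(Na2C2O4) in each aliquot = 5/2 × 1.774 × 10^-3 = 4.435 × 10^-3 mol
n(Na2C2O4) in the whole flask = 4.435 × 10^-3 × 100.0/20.00 = 0.02217 mol
mass of Na2C2O4 = 0.02217 × 134.00 = 2.971 g
% Na2C2O4 = 2.971 / 3.583 × 100 = 82.93 %

82.93 %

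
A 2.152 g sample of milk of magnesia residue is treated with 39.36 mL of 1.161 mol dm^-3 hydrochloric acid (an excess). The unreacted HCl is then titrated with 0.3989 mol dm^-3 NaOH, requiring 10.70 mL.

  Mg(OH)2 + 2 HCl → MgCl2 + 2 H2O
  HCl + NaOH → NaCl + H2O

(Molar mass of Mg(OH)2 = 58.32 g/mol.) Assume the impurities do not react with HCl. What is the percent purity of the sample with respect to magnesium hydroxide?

56.14 %

n(HCl) added = 0.03936 × 1.161 = 0.04570 mol
n(NaOH) used in back-titration = 0.01070 × 0.3989 = 4.268 × 10^-3 mol
n(HCl) left over = 4.268 × 10^-3 mol (1:1 ratio)
n(HCl) consumed by analyte = 0.04570 − 4.268 × 10^-3 = 0.04143 mol
From the 1:2 ratio, n(Mg(OH)2) = 1/2 × 0.04143 = 0.02071 mol
mass of Mg(OH)2 = 0.02071 × 58.32 = 1.208 g
% Mg(OH)2 = 1.208 / 2.152 × 100 = 56.14 %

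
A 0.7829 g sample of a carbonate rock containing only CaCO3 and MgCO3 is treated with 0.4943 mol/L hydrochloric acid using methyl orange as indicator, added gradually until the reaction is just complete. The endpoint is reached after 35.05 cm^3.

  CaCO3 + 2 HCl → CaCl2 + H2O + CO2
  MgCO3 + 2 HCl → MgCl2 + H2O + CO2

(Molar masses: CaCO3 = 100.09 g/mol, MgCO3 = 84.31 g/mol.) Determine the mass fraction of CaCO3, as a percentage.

42.58 %

n(HCl) = 0.03505 × 0.4943 = 0.01733 mol
Let x = n(CaCO3), y = n(MgCO3).
Titrant: 2x + 2y = 0.01733;  mass: 100.09x + 84.31y = 0.7829
Solving, x = 3.331 × 10^-3 mol, y = 5.332 × 10^-3 mol
mass of CaCO3 = 3.331 × 10^-3 × 100.09 = 0.3334 g
% CaCO3 = 0.3334 / 0.7829 × 100 = 42.58 %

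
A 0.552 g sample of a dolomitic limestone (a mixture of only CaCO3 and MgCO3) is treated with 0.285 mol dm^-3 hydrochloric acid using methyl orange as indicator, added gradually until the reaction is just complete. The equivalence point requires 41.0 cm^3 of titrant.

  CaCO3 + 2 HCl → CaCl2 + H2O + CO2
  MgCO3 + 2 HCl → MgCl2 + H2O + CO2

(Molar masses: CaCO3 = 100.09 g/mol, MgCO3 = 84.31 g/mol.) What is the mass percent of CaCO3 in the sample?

n(HCl) = 0.0410 × 0.285 = 0.0117 mol
Let x = n(CaCO3), y = n(MgCO3).
Titrant: 2x + 2y = 0.0117;  mass: 100.09x + 84.31y = 0.552
Solving, x = 3.77 × 10^-3 mol, y = 2.08 × 10^-3 mol
mass of CaCO3 = 3.77 × 10^-3 × 100.09 = 0.377 g
% CaCO3 = 0.377 / 0.552 × 100 = 68.3 %

68.3 %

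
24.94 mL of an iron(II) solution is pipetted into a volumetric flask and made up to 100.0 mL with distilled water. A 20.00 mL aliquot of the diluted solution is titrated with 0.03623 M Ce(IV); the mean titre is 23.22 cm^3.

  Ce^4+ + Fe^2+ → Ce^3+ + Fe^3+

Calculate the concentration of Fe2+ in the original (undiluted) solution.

0.1687 M

n(Ce4+) = 0.02322 × 0.03623 = 8.413 × 10^-4 mol
n(Fe2+) in the aliquot = 8.413 × 10^-4 mol (1:1 ratio)
[Fe2+]_dilute = 8.413 × 10^-4 / 0.02000 = 0.04206 mol/L
Dilution factor = 100.0 / 24.94 = 4.010
[Fe2+]_stock = 0.04206 × 4.010 = 0.1687 mol/L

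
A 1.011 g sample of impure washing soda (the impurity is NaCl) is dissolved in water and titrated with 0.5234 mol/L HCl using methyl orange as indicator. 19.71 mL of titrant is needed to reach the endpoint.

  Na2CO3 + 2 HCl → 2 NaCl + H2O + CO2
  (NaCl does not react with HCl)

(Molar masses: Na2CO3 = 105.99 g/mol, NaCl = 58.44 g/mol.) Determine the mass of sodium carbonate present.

0.5467 g

n(HCl) = 0.01971 × 0.5234 = 0.01032 mol
Let x = n(Na2CO3), y = n(NaCl).
Titrant: 2x = 0.01032;  mass: 105.99x + 58.44y = 1.011
Solving, x = 5.158 × 10^-3 mol, y = 7.945 × 10^-3 mol
mass of Na2CO3 = 5.158 × 10^-3 × 105.99 = 0.5467 g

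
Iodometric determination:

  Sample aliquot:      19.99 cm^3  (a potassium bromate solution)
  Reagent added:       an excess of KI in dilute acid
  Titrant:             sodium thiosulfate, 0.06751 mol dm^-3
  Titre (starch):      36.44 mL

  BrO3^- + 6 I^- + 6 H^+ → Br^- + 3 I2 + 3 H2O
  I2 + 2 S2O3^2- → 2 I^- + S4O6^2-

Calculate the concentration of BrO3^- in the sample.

0.02051 mol/L

n(S2O3^2-) = 0.03644 × 0.06751 = 2.460 × 10^-3 mol
n(I2) = n(S2O3^2-)/2 = 1.230 × 10^-3 mol
From the 1:3 ratio, n(BrO3^-) in the aliquot = 1/3 × 1.230 × 10^-3 = 4.100 × 10^-4 mol
[BrO3^-] = 4.100 × 10^-4 / 0.01999 = 0.02051 mol/L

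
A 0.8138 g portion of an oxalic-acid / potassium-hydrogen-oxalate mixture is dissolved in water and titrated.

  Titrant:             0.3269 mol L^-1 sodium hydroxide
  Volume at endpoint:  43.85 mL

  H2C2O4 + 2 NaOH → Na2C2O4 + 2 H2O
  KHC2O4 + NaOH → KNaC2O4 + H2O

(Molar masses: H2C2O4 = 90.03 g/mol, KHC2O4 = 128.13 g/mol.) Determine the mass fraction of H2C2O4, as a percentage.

68.08 %

n(NaOH) = 0.04385 × 0.3269 = 0.01433 mol
Let x = n(H2C2O4), y = n(KHC2O4).
Titrant: 2x + 1y = 0.01433;  mass: 90.03x + 128.13y = 0.8138
Solving, x = 6.153 × 10^-3 mol, y = 2.028 × 10^-3 mol
mass of H2C2O4 = 6.153 × 10^-3 × 90.03 = 0.5540 g
% H2C2O4 = 0.5540 / 0.8138 × 100 = 68.08 %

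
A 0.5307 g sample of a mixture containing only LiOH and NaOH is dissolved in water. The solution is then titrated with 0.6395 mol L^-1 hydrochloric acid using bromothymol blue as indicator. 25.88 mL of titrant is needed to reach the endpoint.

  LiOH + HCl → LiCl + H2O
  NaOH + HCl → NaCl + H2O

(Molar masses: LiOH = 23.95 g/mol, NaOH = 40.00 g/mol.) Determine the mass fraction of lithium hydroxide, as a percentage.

36.92 %

n(HCl) = 0.02588 × 0.6395 = 0.01655 mol
Let x = n(LiOH), y = n(NaOH).
Titrant: 1x + 1y = 0.01655;  mass: 23.95x + 40.00y = 0.5307
Solving, x = 8.181 × 10^-3 mol, y = 8.369 × 10^-3 mol
mass of LiOH = 8.181 × 10^-3 × 23.95 = 0.1959 g
% LiOH = 0.1959 / 0.5307 × 100 = 36.92 %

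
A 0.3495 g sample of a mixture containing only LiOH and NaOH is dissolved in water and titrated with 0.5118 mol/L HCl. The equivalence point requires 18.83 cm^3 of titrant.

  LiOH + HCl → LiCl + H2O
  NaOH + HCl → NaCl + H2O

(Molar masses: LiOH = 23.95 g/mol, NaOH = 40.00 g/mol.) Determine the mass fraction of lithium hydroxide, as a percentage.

15.37 %

n(HCl) = 0.01883 × 0.5118 = 9.637 × 10^-3 mol
Let x = n(LiOH), y = n(NaOH).
Titrant: 1x + 1y = 9.637 × 10^-3;  mass: 23.95x + 40.00y = 0.3495
Solving, x = 2.242 × 10^-3 mol, y = 7.395 × 10^-3 mol
mass of LiOH = 2.242 × 10^-3 × 23.95 = 0.05370 g
% LiOH = 0.05370 / 0.3495 × 100 = 15.37 %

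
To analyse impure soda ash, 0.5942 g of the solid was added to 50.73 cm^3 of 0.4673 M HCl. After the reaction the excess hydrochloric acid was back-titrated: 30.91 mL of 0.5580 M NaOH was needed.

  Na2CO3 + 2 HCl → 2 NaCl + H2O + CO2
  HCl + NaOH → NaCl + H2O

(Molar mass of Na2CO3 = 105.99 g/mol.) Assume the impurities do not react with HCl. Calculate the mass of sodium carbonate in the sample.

n(HCl) added = 0.05073 × 0.4673 = 0.02371 mol
n(NaOH) used in back-titration = 0.03091 × 0.5580 = 0.01725 mol
n(HCl) left over = 0.01725 mol (1:1 ratio)
n(HCl) consumed by analyte = 0.02371 − 0.01725 = 6.458 × 10^-3 mol
From the 1:2 ratio, n(Na2CO3) = 1/2 × 6.458 × 10^-3 = 3.229 × 10^-3 mol
mass of Na2CO3 = 3.229 × 10^-3 × 105.99 = 0.3423 g

0.3423 g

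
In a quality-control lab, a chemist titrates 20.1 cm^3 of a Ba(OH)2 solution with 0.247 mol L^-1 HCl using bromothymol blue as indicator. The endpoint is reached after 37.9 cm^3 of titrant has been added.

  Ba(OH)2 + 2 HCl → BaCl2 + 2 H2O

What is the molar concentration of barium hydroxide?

n(HCl) = 0.0379 L × 0.247 mol/L = 9.36 × 10^-3 mol
From the 1:2 mole ratio, n(Ba(OH)2) = 1/2 × 9.36 × 10^-3 = 4.68 × 10^-3 mol
[Ba(OH)2] = 4.68 × 10^-3 mol / 0.0201 L = 0.233 mol/L

0.233 mol/L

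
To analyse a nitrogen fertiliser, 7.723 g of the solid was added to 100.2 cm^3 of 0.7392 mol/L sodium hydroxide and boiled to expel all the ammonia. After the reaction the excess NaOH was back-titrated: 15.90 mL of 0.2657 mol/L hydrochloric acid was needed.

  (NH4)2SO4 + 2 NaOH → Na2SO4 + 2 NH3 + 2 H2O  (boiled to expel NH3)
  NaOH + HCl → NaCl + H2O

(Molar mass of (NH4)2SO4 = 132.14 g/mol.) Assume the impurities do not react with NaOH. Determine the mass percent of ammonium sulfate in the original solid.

59.75 %

n(NaOH) added = 0.1002 × 0.7392 = 0.07407 mol
n(HCl) used in back-titration = 0.01590 × 0.2657 = 4.225 × 10^-3 mol
n(NaOH) left over = 4.225 × 10^-3 mol (1:1 ratio)
n(NaOH) consumed by analyte = 0.07407 − 4.225 × 10^-3 = 0.06984 mol
From the 1:2 ratio, n((NH4)2SO4) = 1/2 × 0.06984 = 0.03492 mol
mass of (NH4)2SO4 = 0.03492 × 132.14 = 4.615 g
% (NH4)2SO4 = 4.615 / 7.723 × 100 = 59.75 %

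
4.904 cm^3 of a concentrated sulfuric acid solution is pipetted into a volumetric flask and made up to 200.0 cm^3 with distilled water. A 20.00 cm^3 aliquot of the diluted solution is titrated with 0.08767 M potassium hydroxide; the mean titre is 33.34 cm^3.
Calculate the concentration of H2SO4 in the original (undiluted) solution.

2.980 M

H2SO4 + 2 KOH → K2SO4 + 2 H2O
n(KOH) = 0.03334 × 0.08767 = 2.923 × 10^-3 mol
From the 1:2 ratio, n(H2SO4) in the aliquot = 1/2 × 2.923 × 10^-3 = 1.461 × 10^-3 mol
[H2SO4]_dilute = 1.461 × 10^-3 / 0.02000 = 0.07307 mol/L
Dilution factor = 200.0 / 4.904 = 40.78
[H2SO4]_stock = 0.07307 × 40.78 = 2.980 mol/L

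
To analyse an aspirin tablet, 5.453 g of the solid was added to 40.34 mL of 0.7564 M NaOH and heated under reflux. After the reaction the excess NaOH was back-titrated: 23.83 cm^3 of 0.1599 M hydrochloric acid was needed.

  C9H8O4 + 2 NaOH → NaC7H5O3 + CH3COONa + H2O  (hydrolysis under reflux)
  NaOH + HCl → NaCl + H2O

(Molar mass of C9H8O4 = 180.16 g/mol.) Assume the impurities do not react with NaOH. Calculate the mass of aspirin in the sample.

n(NaOH) added = 0.04034 × 0.7564 = 0.03051 mol
n(HCl) used in back-titration = 0.02383 × 0.1599 = 3.810 × 10^-3 mol
n(NaOH) left over = 3.810 × 10^-3 mol (1:1 ratio)
n(NaOH) consumed by analyte = 0.03051 − 3.810 × 10^-3 = 0.02670 mol
From the 1:2 ratio, n(C9H8O4) = 1/2 × 0.02670 = 0.01335 mol
mass of C9H8O4 = 0.01335 × 180.16 = 2.405 g

2.405 g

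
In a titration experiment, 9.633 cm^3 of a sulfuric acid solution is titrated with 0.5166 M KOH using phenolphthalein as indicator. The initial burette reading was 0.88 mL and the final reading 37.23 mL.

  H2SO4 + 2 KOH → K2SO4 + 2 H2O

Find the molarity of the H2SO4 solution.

n(KOH) = 0.03635 L × 0.5166 mol/L = 0.01878 mol
From the 1:2 mole ratio, n(H2SO4) = 1/2 × 0.01878 = 9.389 × 10^-3 mol
[H2SO4] = 9.389 × 10^-3 mol / 0.009633 L = 0.9747 mol/L

0.9747 M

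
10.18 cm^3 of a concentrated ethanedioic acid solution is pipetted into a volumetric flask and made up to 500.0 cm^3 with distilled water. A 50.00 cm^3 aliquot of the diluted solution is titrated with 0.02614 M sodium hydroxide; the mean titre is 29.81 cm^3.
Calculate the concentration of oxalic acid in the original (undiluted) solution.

0.3827 M

H2C2O4 + 2 NaOH → Na2C2O4 + 2 H2O
n(NaOH) = 0.02981 × 0.02614 = 7.792 × 10^-4 mol
From the 1:2 ratio, n(H2C2O4) in the aliquot = 1/2 × 7.792 × 10^-4 = 3.896 × 10^-4 mol
[H2C2O4]_dilute = 3.896 × 10^-4 / 0.05000 = 0.007792 mol/L
Dilution factor = 500.0 / 10.18 = 49.12
[H2C2O4]_stock = 0.007792 × 49.12 = 0.3827 mol/L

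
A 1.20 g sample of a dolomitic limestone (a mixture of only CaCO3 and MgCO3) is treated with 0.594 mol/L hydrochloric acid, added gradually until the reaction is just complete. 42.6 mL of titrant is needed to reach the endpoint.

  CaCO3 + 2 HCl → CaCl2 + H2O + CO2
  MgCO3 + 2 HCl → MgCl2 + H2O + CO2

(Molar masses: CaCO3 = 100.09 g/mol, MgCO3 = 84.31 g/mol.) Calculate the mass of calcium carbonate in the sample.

n(HCl) = 0.0426 × 0.594 = 0.0253 mol
Let x = n(CaCO3), y = n(MgCO3).
Titrant: 2x + 2y = 0.0253;  mass: 100.09x + 84.31y = 1.20
Solving, x = 8.45 × 10^-3 mol, y = 4.21 × 10^-3 mol
mass of CaCO3 = 8.45 × 10^-3 × 100.09 = 0.845 g

0.845 g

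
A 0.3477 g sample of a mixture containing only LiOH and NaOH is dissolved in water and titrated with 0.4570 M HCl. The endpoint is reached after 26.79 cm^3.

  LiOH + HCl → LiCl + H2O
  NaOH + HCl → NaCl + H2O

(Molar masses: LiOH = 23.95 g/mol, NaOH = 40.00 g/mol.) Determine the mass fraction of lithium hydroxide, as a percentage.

n(HCl) = 0.02679 × 0.4570 = 0.01224 mol
Let x = n(LiOH), y = n(NaOH).
Titrant: 1x + 1y = 0.01224;  mass: 23.95x + 40.00y = 0.3477
Solving, x = 8.849 × 10^-3 mol, y = 3.394 × 10^-3 mol
mass of LiOH = 8.849 × 10^-3 × 23.95 = 0.2119 g
% LiOH = 0.2119 / 0.3477 × 100 = 60.95 %

60.95 %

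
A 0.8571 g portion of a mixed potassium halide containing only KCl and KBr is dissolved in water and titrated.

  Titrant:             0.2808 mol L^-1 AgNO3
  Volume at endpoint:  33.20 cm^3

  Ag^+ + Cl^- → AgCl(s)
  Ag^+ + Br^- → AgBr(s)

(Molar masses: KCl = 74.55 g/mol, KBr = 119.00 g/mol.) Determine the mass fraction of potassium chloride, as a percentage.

49.37 %

n(AgNO3) = 0.03320 × 0.2808 = 9.323 × 10^-3 mol
Let x = n(KCl), y = n(KBr).
Titrant: 1x + 1y = 9.323 × 10^-3;  mass: 74.55x + 119.00y = 0.8571
Solving, x = 5.676 × 10^-3 mol, y = 3.647 × 10^-3 mol
mass of KCl = 5.676 × 10^-3 × 74.55 = 0.4231 g
% KCl = 0.4231 / 0.8571 × 100 = 49.37 %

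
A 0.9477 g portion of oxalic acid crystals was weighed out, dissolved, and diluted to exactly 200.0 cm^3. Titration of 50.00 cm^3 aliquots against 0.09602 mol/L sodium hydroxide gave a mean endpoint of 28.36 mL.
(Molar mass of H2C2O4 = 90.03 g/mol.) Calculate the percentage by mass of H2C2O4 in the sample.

H2C2O4 + 2 NaOH → Na2C2O4 + 2 H2O
n(NaOH) per titration = 0.02836 × 0.09602 = 2.723 × 10^-3 mol
From the 1:2 ratio, n(H2C2O4) in each aliquot = 1/2 × 2.723 × 10^-3 = 1.362 × 10^-3 mol
n(H2C2O4) in the whole flask = 1.362 × 10^-3 × 200.0/50.00 = 5.446 × 10^-3 mol
mass of H2C2O4 = 5.446 × 10^-3 × 90.03 = 0.4903 g
% H2C2O4 = 0.4903 / 0.9477 × 100 = 51.74 %

51.74 %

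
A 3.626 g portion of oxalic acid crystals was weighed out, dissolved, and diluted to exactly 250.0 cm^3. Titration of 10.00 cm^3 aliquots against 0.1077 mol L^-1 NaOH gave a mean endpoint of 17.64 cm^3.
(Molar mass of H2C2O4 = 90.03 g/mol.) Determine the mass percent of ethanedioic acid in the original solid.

58.96 %

H2C2O4 + 2 NaOH → Na2C2O4 + 2 H2O
n(NaOH) per titration = 0.01764 × 0.1077 = 1.900 × 10^-3 mol
From the 1:2 ratio, n(H2C2O4) in each aliquot = 1/2 × 1.900 × 10^-3 = 9.499 × 10^-4 mol
n(H2C2O4) in the whole flask = 9.499 × 10^-4 × 250.0/10.00 = 0.02375 mol
mass of H2C2O4 = 0.02375 × 90.03 = 2.138 g
% H2C2O4 = 2.138 / 3.626 × 100 = 58.96 %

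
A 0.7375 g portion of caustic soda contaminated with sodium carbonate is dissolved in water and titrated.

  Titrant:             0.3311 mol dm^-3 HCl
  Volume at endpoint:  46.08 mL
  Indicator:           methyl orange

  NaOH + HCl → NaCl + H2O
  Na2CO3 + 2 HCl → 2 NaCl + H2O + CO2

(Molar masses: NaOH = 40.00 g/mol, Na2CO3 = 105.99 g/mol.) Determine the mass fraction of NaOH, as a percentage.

29.65 %

n(HCl) = 0.04608 × 0.3311 = 0.01526 mol
Let x = n(NaOH), y = n(Na2CO3).
Titrant: 1x + 2y = 0.01526;  mass: 40.00x + 105.99y = 0.7375
Solving, x = 5.467 × 10^-3 mol, y = 4.895 × 10^-3 mol
mass of NaOH = 5.467 × 10^-3 × 40.00 = 0.2187 g
% NaOH = 0.2187 / 0.7375 × 100 = 29.65 %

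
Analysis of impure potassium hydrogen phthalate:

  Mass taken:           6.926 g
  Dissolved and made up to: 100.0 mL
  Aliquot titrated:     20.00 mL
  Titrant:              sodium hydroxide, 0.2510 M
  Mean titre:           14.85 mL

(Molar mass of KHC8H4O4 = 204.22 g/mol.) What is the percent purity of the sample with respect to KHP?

KHC8H4O4 + NaOH → KNaC8H4O4 + H2O
n(NaOH) per titration = 0.01485 × 0.2510 = 3.727 × 10^-3 mol
n(KHC8H4O4) in each aliquot = 3.727 × 10^-3 mol (1:1 ratio)
n(KHC8H4O4) in the whole flask = 3.727 × 10^-3 × 100.0/20.00 = 0.01864 mol
mass of KHC8H4O4 = 0.01864 × 204.22 = 3.806 g
% KHC8H4O4 = 3.806 / 6.926 × 100 = 54.95 %

54.95 %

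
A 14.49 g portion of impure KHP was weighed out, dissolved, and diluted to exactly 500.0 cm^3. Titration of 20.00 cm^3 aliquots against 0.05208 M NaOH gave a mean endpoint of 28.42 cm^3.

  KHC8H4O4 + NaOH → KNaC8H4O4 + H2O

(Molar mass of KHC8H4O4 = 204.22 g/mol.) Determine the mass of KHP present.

n(NaOH) per titration = 0.02842 × 0.05208 = 1.480 × 10^-3 mol
n(KHC8H4O4) in each aliquot = 1.480 × 10^-3 mol (1:1 ratio)
n(KHC8H4O4) in the whole flask = 1.480 × 10^-3 × 500.0/20.00 = 0.03700 mol
mass of KHC8H4O4 = 0.03700 × 204.22 = 7.557 g

7.557 g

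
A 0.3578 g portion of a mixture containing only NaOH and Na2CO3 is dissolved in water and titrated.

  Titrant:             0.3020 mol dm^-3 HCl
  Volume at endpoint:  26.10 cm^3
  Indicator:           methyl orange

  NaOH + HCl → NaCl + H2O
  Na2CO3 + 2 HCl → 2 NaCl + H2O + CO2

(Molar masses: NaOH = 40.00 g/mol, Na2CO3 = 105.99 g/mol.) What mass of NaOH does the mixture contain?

0.1844 g

n(HCl) = 0.02610 × 0.3020 = 7.882 × 10^-3 mol
Let x = n(NaOH), y = n(Na2CO3).
Titrant: 1x + 2y = 7.882 × 10^-3;  mass: 40.00x + 105.99y = 0.3578
Solving, x = 4.611 × 10^-3 mol, y = 1.636 × 10^-3 mol
mass of NaOH = 4.611 × 10^-3 × 40.00 = 0.1844 g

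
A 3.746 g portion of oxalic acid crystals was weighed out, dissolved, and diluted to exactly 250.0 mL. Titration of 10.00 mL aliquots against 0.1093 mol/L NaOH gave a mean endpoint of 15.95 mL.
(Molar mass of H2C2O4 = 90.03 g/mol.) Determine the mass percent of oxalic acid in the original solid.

H2C2O4 + 2 NaOH → Na2C2O4 + 2 H2O
n(NaOH) per titration = 0.01595 × 0.1093 = 1.743 × 10^-3 mol
From the 1:2 ratio, n(H2C2O4) in each aliquot = 1/2 × 1.743 × 10^-3 = 8.717 × 10^-4 mol
n(H2C2O4) in the whole flask = 8.717 × 10^-4 × 250.0/10.00 = 0.02179 mol
mass of H2C2O4 = 0.02179 × 90.03 = 1.962 g
% H2C2O4 = 1.962 / 3.746 × 100 = 52.37 %

52.37 %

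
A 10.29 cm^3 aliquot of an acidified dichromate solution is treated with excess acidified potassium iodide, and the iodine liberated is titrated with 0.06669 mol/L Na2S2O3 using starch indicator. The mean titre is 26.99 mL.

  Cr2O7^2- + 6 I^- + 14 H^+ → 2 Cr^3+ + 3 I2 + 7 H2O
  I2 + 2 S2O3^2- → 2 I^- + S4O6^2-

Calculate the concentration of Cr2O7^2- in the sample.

0.02915 mol/L

n(S2O3^2-) = 0.02699 × 0.06669 = 1.800 × 10^-3 mol
n(I2) = n(S2O3^2-)/2 = 9.000 × 10^-4 mol
From the 1:3 ratio, n(Cr2O7^2-) in the aliquot = 1/3 × 9.000 × 10^-4 = 3.000 × 10^-4 mol
[Cr2O7^2-] = 3.000 × 10^-4 / 0.01029 = 0.02915 mol/L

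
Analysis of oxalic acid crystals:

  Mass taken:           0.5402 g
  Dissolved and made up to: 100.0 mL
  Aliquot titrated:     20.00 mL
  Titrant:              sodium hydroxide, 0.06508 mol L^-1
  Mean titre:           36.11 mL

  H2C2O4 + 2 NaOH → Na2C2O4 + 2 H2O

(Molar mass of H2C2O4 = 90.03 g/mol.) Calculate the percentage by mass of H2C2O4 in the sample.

97.91 %

n(NaOH) per titration = 0.03611 × 0.06508 = 2.350 × 10^-3 mol
From the 1:2 ratio, n(H2C2O4) in each aliquot = 1/2 × 2.350 × 10^-3 = 1.175 × 10^-3 mol
n(H2C2O4) in the whole flask = 1.175 × 10^-3 × 100.0/20.00 = 5.875 × 10^-3 mol
mass of H2C2O4 = 5.875 × 10^-3 × 90.03 = 0.5289 g
% H2C2O4 = 0.5289 / 0.5402 × 100 = 97.91 %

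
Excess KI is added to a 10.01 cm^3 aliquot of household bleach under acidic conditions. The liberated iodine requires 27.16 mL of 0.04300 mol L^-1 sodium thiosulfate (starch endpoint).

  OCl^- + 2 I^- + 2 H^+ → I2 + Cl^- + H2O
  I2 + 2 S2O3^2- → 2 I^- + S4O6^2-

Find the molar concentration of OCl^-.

0.05834 mol/L

n(S2O3^2-) = 0.02716 × 0.04300 = 1.168 × 10^-3 mol
n(I2) = n(S2O3^2-)/2 = 5.839 × 10^-4 mol
n(OCl^-) in the aliquot = 5.839 × 10^-4 mol (1:1 ratio)
[OCl^-] = 5.839 × 10^-4 / 0.01001 = 0.05834 mol/L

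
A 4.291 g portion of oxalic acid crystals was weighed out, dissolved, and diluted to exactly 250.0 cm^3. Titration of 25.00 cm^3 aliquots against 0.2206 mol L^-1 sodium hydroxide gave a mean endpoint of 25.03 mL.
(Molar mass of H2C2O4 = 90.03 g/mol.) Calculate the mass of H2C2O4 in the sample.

2.486 g

H2C2O4 + 2 NaOH → Na2C2O4 + 2 H2O
n(NaOH) per titration = 0.02503 × 0.2206 = 5.522 × 10^-3 mol
From the 1:2 ratio, n(H2C2O4) in each aliquot = 1/2 × 5.522 × 10^-3 = 2.761 × 10^-3 mol
n(H2C2O4) in the whole flask = 2.761 × 10^-3 × 250.0/25.00 = 0.02761 mol
mass of H2C2O4 = 0.02761 × 90.03 = 2.486 g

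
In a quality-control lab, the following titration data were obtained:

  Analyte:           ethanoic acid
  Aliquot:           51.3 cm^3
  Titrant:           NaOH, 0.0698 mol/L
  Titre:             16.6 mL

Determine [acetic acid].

CH3COOH + NaOH → CH3COONa + H2O
n(NaOH) = 0.0166 L × 0.0698 mol/L = 1.16 × 10^-3 mol
n(CH3COOH) = 1.16 × 10^-3 mol (1:1 mole ratio)
[CH3COOH] = 1.16 × 10^-3 mol / 0.0513 L = 0.0226 mol/L

0.0226 mol/L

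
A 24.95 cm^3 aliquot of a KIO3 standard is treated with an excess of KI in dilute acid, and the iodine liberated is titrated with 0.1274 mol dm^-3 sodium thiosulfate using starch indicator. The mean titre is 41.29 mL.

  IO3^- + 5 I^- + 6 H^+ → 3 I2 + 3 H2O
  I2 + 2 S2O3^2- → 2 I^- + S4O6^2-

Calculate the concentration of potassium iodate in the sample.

0.03514 mol/L

n(S2O3^2-) = 0.04129 × 0.1274 = 5.260 × 10^-3 mol
n(I2) = n(S2O3^2-)/2 = 2.630 × 10^-3 mol
From the 1:3 ratio, n(IO3^-) in the aliquot = 1/3 × 2.630 × 10^-3 = 8.767 × 10^-4 mol
[IO3^-] = 8.767 × 10^-4 / 0.02495 = 0.03514 mol/L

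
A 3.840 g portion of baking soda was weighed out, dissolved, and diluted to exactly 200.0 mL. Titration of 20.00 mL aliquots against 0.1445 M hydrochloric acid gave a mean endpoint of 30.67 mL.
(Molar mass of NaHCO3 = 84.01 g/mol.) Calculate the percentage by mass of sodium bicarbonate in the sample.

NaHCO3 + HCl → NaCl + H2O + CO2
n(HCl) per titration = 0.03067 × 0.1445 = 4.432 × 10^-3 mol
n(NaHCO3) in each aliquot = 4.432 × 10^-3 mol (1:1 ratio)
n(NaHCO3) in the whole flask = 4.432 × 10^-3 × 200.0/20.00 = 0.04432 mol
mass of NaHCO3 = 0.04432 × 84.01 = 3.723 g
% NaHCO3 = 3.723 / 3.840 × 100 = 96.96 %

96.96 %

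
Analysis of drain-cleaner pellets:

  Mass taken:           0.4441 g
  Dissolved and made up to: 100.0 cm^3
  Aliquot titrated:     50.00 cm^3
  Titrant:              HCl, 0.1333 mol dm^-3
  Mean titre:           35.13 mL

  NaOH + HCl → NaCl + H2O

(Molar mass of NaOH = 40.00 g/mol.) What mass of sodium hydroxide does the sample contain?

n(HCl) per titration = 0.03513 × 0.1333 = 4.683 × 10^-3 mol
n(NaOH) in each aliquot = 4.683 × 10^-3 mol (1:1 ratio)
n(NaOH) in the whole flask = 4.683 × 10^-3 × 100.0/50.00 = 9.366 × 10^-3 mol
mass of NaOH = 9.366 × 10^-3 × 40.00 = 0.3746 g

0.3746 g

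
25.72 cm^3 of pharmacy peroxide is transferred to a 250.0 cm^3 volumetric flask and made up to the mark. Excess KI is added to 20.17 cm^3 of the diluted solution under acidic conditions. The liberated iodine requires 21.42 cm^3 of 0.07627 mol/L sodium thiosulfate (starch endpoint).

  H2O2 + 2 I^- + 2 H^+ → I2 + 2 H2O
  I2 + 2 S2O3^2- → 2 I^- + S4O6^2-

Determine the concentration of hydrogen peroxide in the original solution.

0.3936 mol/L

n(S2O3^2-) = 0.02142 × 0.07627 = 1.634 × 10^-3 mol
n(I2) = n(S2O3^2-)/2 = 8.169 × 10^-4 mol
n(H2O2) in the aliquot = 8.169 × 10^-4 mol (1:1 ratio)
[H2O2]_dilute = 8.169 × 10^-4 / 0.02017 = 0.04050 mol/L
[H2O2]_original = 0.04050 × 250.0/25.72 = 0.3936 mol/L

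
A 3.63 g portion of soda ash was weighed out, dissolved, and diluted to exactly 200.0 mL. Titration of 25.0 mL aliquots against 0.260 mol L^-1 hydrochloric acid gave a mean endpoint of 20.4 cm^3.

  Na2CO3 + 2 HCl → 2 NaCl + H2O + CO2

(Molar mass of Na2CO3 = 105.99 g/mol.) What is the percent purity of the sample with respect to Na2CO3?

61.9 %

n(HCl) per titration = 0.0204 × 0.260 = 5.30 × 10^-3 mol
From the 1:2 ratio, n(Na2CO3) in each aliquot = 1/2 × 5.30 × 10^-3 = 2.65 × 10^-3 mol
n(Na2CO3) in the whole flask = 2.65 × 10^-3 × 200.0/25.0 = 0.0212 mol
mass of Na2CO3 = 0.0212 × 105.99 = 2.25 g
% Na2CO3 = 2.25 / 3.63 × 100 = 61.9 %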